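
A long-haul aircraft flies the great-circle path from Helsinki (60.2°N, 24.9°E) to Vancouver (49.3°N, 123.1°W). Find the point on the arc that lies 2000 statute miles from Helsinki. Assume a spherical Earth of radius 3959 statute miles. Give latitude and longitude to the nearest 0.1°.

≈ 79.2°N, 51.0°W

From cos δ = sin φ₁ sin φ₂ + cos φ₁ cos φ₂ cos Δλ, the central angle is δ ≈ 1.178 rad (67.5°). The total great-circle distance is δ·R ≈ 1.178 × 3959 ≈ 4663 mi, so the target fraction is f = 2000/4663 ≈ 0.429.
Interpolate at f ≈ 0.429 with slerp weights a = sin((1−f)δ)/sin δ ≈ 0.674, b = sin(fδ)/sin δ ≈ 0.524.
p = a·p₁ + b·p₂ ≈ (0.117, -0.145, 0.982); φ = arcsin(p_z) ≈ 79.24°, λ = atan2(p_y, p_x) ≈ -51.02°.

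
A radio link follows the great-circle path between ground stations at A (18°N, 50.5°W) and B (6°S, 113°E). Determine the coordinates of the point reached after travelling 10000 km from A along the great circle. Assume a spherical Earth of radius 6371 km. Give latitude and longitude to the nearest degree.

Write both endpoints as unit vectors p₁, p₂ with components (cos φ cos λ, cos φ sin λ, sin φ).
The central angle between the endpoints is δ = arccos(p₁·p₂) ≈ 2.791 rad (159.9°). The total great-circle distance is δ·R ≈ 2.791 × 6371 ≈ 17782 km, so the target fraction is f = 10000/17782 ≈ 0.562.
Interpolate at f ≈ 0.562 with slerp weights a = sin((1−f)δ)/sin δ ≈ 2.736, b = sin(fδ)/sin δ ≈ 2.912.
p = a·p₁ + b·p₂ ≈ (0.524, 0.658, 0.541); φ = arcsin(p_z) ≈ 32.76°, λ = atan2(p_y, p_x) ≈ 51.48°.

≈ (33°N, 51°E)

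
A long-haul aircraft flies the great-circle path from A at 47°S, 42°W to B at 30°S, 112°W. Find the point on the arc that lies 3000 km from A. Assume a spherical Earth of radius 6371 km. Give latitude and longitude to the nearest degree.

Convert each endpoint to a unit vector on the sphere (x = cos φ cos λ, y = cos φ sin λ, z = sin φ).
The central angle between the endpoints is δ = arccos(p₁·p₂) ≈ 0.967 rad (55.4°). The total great-circle distance is δ·R ≈ 0.967 × 6371 ≈ 6161 km, so the target fraction is f = 3000/6161 ≈ 0.487.
Interpolate at f ≈ 0.487 with slerp weights a = sin((1−f)δ)/sin δ ≈ 0.578, b = sin(fδ)/sin δ ≈ 0.551.
p = a·p₁ + b·p₂ ≈ (0.114, -0.706, -0.699); φ = arcsin(p_z) ≈ -44.31°, λ = atan2(p_y, p_x) ≈ -80.81°.

≈ 44°S, 81°W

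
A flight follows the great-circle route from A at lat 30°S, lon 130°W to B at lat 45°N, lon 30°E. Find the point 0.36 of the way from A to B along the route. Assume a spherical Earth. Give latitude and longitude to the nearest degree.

From cos δ = sin φ₁ sin φ₂ + cos φ₁ cos φ₂ cos Δλ, the central angle is δ ≈ 2.762 rad (158.3°).
Interpolate at f = 0.36 with slerp weights a = sin((1−f)δ)/sin δ ≈ 2.650, b = sin(fδ)/sin δ ≈ 2.266.
p = a·p₁ + b·p₂ ≈ (-0.088, -0.957, 0.277); φ = arcsin(p_z) ≈ 16.09°, λ = atan2(p_y, p_x) ≈ -95.23°.

≈ lat 16°N, lon 95°W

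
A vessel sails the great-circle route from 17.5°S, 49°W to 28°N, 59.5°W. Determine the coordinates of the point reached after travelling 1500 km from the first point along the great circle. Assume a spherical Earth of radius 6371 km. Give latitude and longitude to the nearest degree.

Convert each endpoint to a unit vector on the sphere (x = cos φ cos λ, y = cos φ sin λ, z = sin φ).
The central angle between the endpoints is δ = arccos(p₁·p₂) ≈ 0.814 rad (46.6°). The total great-circle distance is δ·R ≈ 0.814 × 6371 ≈ 5184 km, so the target fraction is f = 1500/5184 ≈ 0.289.
Interpolate at f ≈ 0.289 with slerp weights a = sin((1−f)δ)/sin δ ≈ 0.752, b = sin(fδ)/sin δ ≈ 0.321.
p = a·p₁ + b·p₂ ≈ (0.614, -0.785, -0.075); φ = arcsin(p_z) ≈ -4.33°, λ = atan2(p_y, p_x) ≈ -51.97°.

≈ 4°S, 52°W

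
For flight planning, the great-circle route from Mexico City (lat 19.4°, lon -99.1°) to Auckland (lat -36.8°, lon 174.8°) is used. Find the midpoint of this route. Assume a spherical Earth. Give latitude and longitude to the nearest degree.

≈ lat -12°, lon -138°

Write both endpoints as unit vectors p₁, p₂ with components (cos φ cos λ, cos φ sin λ, sin φ).
The central angle between the endpoints is δ = arccos(p₁·p₂) ≈ 1.719 rad (98.5°).
Interpolate at f = 1/2 with slerp weights a = sin((1−f)δ)/sin δ ≈ 0.766, b = sin(fδ)/sin δ ≈ 0.766.
p = a·p₁ + b·p₂ ≈ (-0.725, -0.658, -0.204); φ = arcsin(p_z) ≈ -11.79°, λ = atan2(p_y, p_x) ≈ -137.79°.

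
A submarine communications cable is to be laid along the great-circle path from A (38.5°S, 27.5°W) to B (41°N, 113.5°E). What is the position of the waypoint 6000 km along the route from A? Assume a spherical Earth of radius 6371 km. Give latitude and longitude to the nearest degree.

≈ (10°S, 24°E)

Convert each endpoint to a unit vector on the sphere (x = cos φ cos λ, y = cos φ sin λ, z = sin φ).
The central angle between the endpoints is δ = arccos(p₁·p₂) ≈ 2.621 rad (150.2°). The total great-circle distance is δ·R ≈ 2.621 × 6371 ≈ 16697 km, so the target fraction is f = 6000/16697 ≈ 0.359.
Interpolate at f ≈ 0.359 with slerp weights a = sin((1−f)δ)/sin δ ≈ 1.998, b = sin(fδ)/sin δ ≈ 1.625.
p = a·p₁ + b·p₂ ≈ (0.898, 0.403, -0.178); φ = arcsin(p_z) ≈ -10.23°, λ = atan2(p_y, p_x) ≈ 24.16°.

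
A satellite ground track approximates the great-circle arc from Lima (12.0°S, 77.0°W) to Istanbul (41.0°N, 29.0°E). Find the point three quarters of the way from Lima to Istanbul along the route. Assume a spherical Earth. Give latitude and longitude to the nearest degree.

≈ (36°N, 6°W)

From cos δ = sin φ₁ sin φ₂ + cos φ₁ cos φ₂ cos Δλ, the central angle is δ ≈ 1.918 rad (109.9°).
Interpolate at f = 3/4 with slerp weights a = sin((1−f)δ)/sin δ ≈ 0.490, b = sin(fδ)/sin δ ≈ 1.054.
p = a·p₁ + b·p₂ ≈ (0.804, -0.082, 0.589); φ = arcsin(p_z) ≈ 36.12°, λ = atan2(p_y, p_x) ≈ -5.81°.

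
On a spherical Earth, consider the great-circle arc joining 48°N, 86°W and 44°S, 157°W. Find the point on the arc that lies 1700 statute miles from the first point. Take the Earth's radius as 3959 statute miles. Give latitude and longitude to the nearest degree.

≈ 29°N, 106°W

Write both endpoints as unit vectors p₁, p₂ with components (cos φ cos λ, cos φ sin λ, sin φ).
The central angle between the endpoints is δ = arccos(p₁·p₂) ≈ 1.939 rad (111.1°). The total great-circle distance is δ·R ≈ 1.939 × 3959 ≈ 7675 mi, so the target fraction is f = 1700/7675 ≈ 0.222.
Interpolate at f ≈ 0.222 with slerp weights a = sin((1−f)δ)/sin δ ≈ 1.070, b = sin(fδ)/sin δ ≈ 0.446.
p = a·p₁ + b·p₂ ≈ (-0.246, -0.839, 0.485); φ = arcsin(p_z) ≈ 29.01°, λ = atan2(p_y, p_x) ≈ -106.30°.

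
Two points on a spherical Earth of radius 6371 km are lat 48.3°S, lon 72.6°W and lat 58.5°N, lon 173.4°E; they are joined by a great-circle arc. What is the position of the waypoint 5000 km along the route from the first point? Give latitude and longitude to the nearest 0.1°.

Convert each endpoint to a unit vector on the sphere (x = cos φ cos λ, y = cos φ sin λ, z = sin φ).
The central angle between the endpoints is δ = arccos(p₁·p₂) ≈ 2.462 rad (141.1°). The total great-circle distance is δ·R ≈ 2.462 × 6371 ≈ 15687 km, so the target fraction is f = 5000/15687 ≈ 0.319.
Interpolate at f ≈ 0.319 with slerp weights a = sin((1−f)δ)/sin δ ≈ 1.583, b = sin(fδ)/sin δ ≈ 1.125.
p = a·p₁ + b·p₂ ≈ (-0.269, -0.937, -0.223); φ = arcsin(p_z) ≈ -12.86°, λ = atan2(p_y, p_x) ≈ -106.02°.

≈ lat 12.9°S, lon 106.0°W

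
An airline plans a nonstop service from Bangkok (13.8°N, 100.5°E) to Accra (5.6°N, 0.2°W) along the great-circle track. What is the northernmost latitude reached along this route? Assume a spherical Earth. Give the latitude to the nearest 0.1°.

The great circle lies in the plane with unit normal n̂ = (p₁ × p₂)/|p₁ × p₂|.
Here n̂_z ≈ -0.961; the vertex latitude is φ_max = arccos|n̂_z| ≈ 16.0°.

≈ 16.0°N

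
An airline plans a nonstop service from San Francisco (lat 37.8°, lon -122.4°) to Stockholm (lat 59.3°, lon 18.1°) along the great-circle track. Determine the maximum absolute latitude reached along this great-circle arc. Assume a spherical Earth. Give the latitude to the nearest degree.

The great circle lies in the plane with unit normal n̂ = (p₁ × p₂)/|p₁ × p₂|.
Here n̂_z ≈ +0.263; the vertex latitude is φ_max = arccos|n̂_z| ≈ 74.8°.
Check via Clairaut: cos φ_max = |cos φ₁| · sin C = cos(37.8°)·sin(19.4°) ≈ 0.263, again giving ≈ 74.8°.

≈ 75°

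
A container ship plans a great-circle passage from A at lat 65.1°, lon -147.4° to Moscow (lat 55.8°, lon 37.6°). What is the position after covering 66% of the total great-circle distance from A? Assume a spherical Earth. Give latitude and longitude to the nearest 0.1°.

≈ lat 75.8°, lon 41.0°

From cos δ = sin φ₁ sin φ₂ + cos φ₁ cos φ₂ cos Δλ, the central angle is δ ≈ 1.030 rad (59.0°).
Interpolate at f = 0.66 with slerp weights a = sin((1−f)δ)/sin δ ≈ 0.400, b = sin(fδ)/sin δ ≈ 0.733.
p = a·p₁ + b·p₂ ≈ (0.185, 0.161, 0.970); φ = arcsin(p_z) ≈ 75.83°, λ = atan2(p_y, p_x) ≈ 41.04°.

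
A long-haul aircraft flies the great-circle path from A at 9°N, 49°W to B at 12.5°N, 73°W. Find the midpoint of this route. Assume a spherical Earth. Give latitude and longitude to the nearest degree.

Write both endpoints as unit vectors p₁, p₂ with components (cos φ cos λ, cos φ sin λ, sin φ).
The central angle between the endpoints is δ = arccos(p₁·p₂) ≈ 0.416 rad (23.8°).
Interpolate at f = 1/2 with slerp weights a = sin((1−f)δ)/sin δ ≈ 0.511, b = sin(fδ)/sin δ ≈ 0.511.
p = a·p₁ + b·p₂ ≈ (0.477, -0.858, 0.191); φ = arcsin(p_z) ≈ 10.98°, λ = atan2(p_y, p_x) ≈ -60.93°.

≈ 11°N, 61°W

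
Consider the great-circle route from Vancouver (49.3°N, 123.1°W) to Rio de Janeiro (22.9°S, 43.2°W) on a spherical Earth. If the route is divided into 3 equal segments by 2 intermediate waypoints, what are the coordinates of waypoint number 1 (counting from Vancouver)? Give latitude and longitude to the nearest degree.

≈ (30°N, 87°W)

Convert each endpoint to a unit vector on the sphere (x = cos φ cos λ, y = cos φ sin λ, z = sin φ).
The central angle between the endpoints is δ = arccos(p₁·p₂) ≈ 1.762 rad (100.9°).
Interpolate at f = 1/3 with slerp weights a = sin((1−f)δ)/sin δ ≈ 0.940, b = sin(fδ)/sin δ ≈ 0.564.
p = a·p₁ + b·p₂ ≈ (0.044, -0.869, 0.493); φ = arcsin(p_z) ≈ 29.52°, λ = atan2(p_y, p_x) ≈ -87.08°.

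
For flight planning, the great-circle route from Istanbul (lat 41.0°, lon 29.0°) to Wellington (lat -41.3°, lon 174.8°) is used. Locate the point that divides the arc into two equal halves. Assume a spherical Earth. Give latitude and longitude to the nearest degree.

Convert each endpoint to a unit vector on the sphere (x = cos φ cos λ, y = cos φ sin λ, z = sin φ).
The central angle between the endpoints is δ = arccos(p₁·p₂) ≈ 2.695 rad (154.4°).
Interpolate at f = 1/2 with slerp weights a = sin((1−f)δ)/sin δ ≈ 2.258, b = sin(fδ)/sin δ ≈ 2.258.
p = a·p₁ + b·p₂ ≈ (-0.199, 0.980, -0.009); φ = arcsin(p_z) ≈ -0.51°, λ = atan2(p_y, p_x) ≈ 101.47°.

≈ lat -1°, lon 101°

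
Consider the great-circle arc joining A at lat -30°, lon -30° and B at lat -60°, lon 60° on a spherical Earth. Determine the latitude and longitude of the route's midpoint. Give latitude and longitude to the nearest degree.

The haversine formula gives a central angle δ ≈ 1.123 rad (64.3°) between the endpoints.
Interpolate at f = 1/2 with slerp weights a = sin((1−f)δ)/sin δ ≈ 0.591, b = sin(fδ)/sin δ ≈ 0.591.
p = a·p₁ + b·p₂ ≈ (0.591, 0.000, -0.807); φ = arcsin(p_z) ≈ -53.79°, λ = atan2(p_y, p_x) ≈ 0.00°.

≈ lat -54°, lon 0°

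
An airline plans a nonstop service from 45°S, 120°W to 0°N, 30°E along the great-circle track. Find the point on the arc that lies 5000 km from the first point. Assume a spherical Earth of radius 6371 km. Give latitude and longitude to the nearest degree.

≈ 63°S, 44°W

Convert each endpoint to a unit vector on the sphere (x = cos φ cos λ, y = cos φ sin λ, z = sin φ).
The central angle between the endpoints is δ = arccos(p₁·p₂) ≈ 2.230 rad (127.8°). The total great-circle distance is δ·R ≈ 2.230 × 6371 ≈ 14206 km, so the target fraction is f = 5000/14206 ≈ 0.352.
Interpolate at f ≈ 0.352 with slerp weights a = sin((1−f)δ)/sin δ ≈ 1.255, b = sin(fδ)/sin δ ≈ 0.894.
p = a·p₁ + b·p₂ ≈ (0.330, -0.322, -0.887); φ = arcsin(p_z) ≈ -62.54°, λ = atan2(p_y, p_x) ≈ -44.22°.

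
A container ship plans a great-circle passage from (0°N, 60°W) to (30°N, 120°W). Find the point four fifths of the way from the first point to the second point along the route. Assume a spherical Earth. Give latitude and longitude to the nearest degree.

≈ (26°N, 106°W)

Convert each endpoint to a unit vector on the sphere (x = cos φ cos λ, y = cos φ sin λ, z = sin φ).
The central angle between the endpoints is δ = arccos(p₁·p₂) ≈ 1.123 rad (64.3°).
Interpolate at f = 4/5 with slerp weights a = sin((1−f)δ)/sin δ ≈ 0.247, b = sin(fδ)/sin δ ≈ 0.868.
p = a·p₁ + b·p₂ ≈ (-0.252, -0.865, 0.434); φ = arcsin(p_z) ≈ 25.72°, λ = atan2(p_y, p_x) ≈ -106.26°.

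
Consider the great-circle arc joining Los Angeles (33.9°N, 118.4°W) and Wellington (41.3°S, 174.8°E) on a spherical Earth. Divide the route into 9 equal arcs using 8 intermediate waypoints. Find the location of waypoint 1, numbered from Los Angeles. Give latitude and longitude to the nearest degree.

Convert each endpoint to a unit vector on the sphere (x = cos φ cos λ, y = cos φ sin λ, z = sin φ).
The central angle between the endpoints is δ = arccos(p₁·p₂) ≈ 1.694 rad (97.0°).
Interpolate at f = 1/9 with slerp weights a = sin((1−f)δ)/sin δ ≈ 1.005, b = sin(fδ)/sin δ ≈ 0.188.
p = a·p₁ + b·p₂ ≈ (-0.538, -0.721, 0.436); φ = arcsin(p_z) ≈ 25.87°, λ = atan2(p_y, p_x) ≈ -126.72°.

≈ (26°N, 127°W)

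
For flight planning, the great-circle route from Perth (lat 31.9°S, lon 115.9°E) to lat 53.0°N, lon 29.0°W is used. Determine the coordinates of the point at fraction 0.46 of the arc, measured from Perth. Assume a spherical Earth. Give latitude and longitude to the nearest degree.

≈ lat 24°N, lon 76°E

Convert each endpoint to a unit vector on the sphere (x = cos φ cos λ, y = cos φ sin λ, z = sin φ).
The central angle between the endpoints is δ = arccos(p₁·p₂) ≈ 2.568 rad (147.1°).
Interpolate at f = 0.46 with slerp weights a = sin((1−f)δ)/sin δ ≈ 1.812, b = sin(fδ)/sin δ ≈ 1.705.
p = a·p₁ + b·p₂ ≈ (0.226, 0.886, 0.404); φ = arcsin(p_z) ≈ 23.84°, λ = atan2(p_y, p_x) ≈ 75.72°.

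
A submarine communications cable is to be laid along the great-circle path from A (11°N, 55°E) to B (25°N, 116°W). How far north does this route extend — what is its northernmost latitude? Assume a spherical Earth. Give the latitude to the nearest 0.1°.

≈ 76.6°N

The great circle lies in the plane with unit normal n̂ = (p₁ × p₂)/|p₁ × p₂|.
Here n̂_z ≈ -0.231; the vertex latitude is φ_max = arccos|n̂_z| ≈ 76.6°.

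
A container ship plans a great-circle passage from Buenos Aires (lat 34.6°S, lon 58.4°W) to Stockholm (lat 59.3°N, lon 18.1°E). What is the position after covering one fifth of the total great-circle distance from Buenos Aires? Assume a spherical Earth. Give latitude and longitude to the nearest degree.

≈ lat 15°S, lon 46°W

Convert each endpoint to a unit vector on the sphere (x = cos φ cos λ, y = cos φ sin λ, z = sin φ).
The central angle between the endpoints is δ = arccos(p₁·p₂) ≈ 1.972 rad (113.0°).
Interpolate at f = 1/5 with slerp weights a = sin((1−f)δ)/sin δ ≈ 1.086, b = sin(fδ)/sin δ ≈ 0.417.
p = a·p₁ + b·p₂ ≈ (0.671, -0.695, -0.258); φ = arcsin(p_z) ≈ -14.95°, λ = atan2(p_y, p_x) ≈ -46.02°.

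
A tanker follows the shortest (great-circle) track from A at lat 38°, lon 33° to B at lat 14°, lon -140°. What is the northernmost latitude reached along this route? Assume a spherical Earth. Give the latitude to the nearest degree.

≈ 83°

The great circle lies in the plane with unit normal n̂ = (p₁ × p₂)/|p₁ × p₂|.
Here n̂_z ≈ -0.118; the vertex latitude is φ_max = arccos|n̂_z| ≈ 83.2°.
Check via Clairaut: cos φ_max = |cos φ₁| · sin C = cos(38.0°)·sin(8.6°) ≈ 0.118, again giving ≈ 83.2°.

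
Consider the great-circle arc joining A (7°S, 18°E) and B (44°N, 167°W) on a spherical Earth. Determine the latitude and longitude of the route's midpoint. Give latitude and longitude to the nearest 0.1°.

≈ (63.7°N, 30.8°E)

The haversine formula gives a central angle δ ≈ 2.491 rad (142.7°) between the endpoints.
Interpolate at f = 1/2 with slerp weights a = sin((1−f)δ)/sin δ ≈ 1.565, b = sin(fδ)/sin δ ≈ 1.565.
p = a·p₁ + b·p₂ ≈ (0.380, 0.227, 0.897); φ = arcsin(p_z) ≈ 63.71°, λ = atan2(p_y, p_x) ≈ 30.80°.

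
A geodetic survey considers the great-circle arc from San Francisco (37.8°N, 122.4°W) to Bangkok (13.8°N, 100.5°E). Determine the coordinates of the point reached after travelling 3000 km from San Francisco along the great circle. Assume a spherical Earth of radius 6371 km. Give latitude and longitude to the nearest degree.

≈ (52°N, 155°W)

The haversine formula gives a central angle δ ≈ 2.000 rad (114.6°) between the endpoints. The total great-circle distance is δ·R ≈ 2.000 × 6371 ≈ 12740 km, so the target fraction is f = 3000/12740 ≈ 0.235.
Interpolate at f ≈ 0.235 with slerp weights a = sin((1−f)δ)/sin δ ≈ 1.099, b = sin(fδ)/sin δ ≈ 0.499.
p = a·p₁ + b·p₂ ≈ (-0.553, -0.257, 0.792); φ = arcsin(p_z) ≈ 52.41°, λ = atan2(p_y, p_x) ≈ -155.12°.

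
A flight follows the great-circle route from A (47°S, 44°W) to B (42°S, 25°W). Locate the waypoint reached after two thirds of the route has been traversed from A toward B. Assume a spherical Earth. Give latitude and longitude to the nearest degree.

≈ (44°S, 31°W)

From cos δ = sin φ₁ sin φ₂ + cos φ₁ cos φ₂ cos Δλ, the central angle is δ ≈ 0.251 rad (14.4°).
Interpolate at f = 2/3 with slerp weights a = sin((1−f)δ)/sin δ ≈ 0.336, b = sin(fδ)/sin δ ≈ 0.671.
p = a·p₁ + b·p₂ ≈ (0.617, -0.370, -0.695); φ = arcsin(p_z) ≈ -44.01°, λ = atan2(p_y, p_x) ≈ -30.96°.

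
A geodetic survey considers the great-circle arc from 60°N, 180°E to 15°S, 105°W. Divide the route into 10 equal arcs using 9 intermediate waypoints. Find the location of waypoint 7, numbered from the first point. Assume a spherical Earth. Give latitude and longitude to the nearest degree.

≈ 10°N, 119°W

From cos δ = sin φ₁ sin φ₂ + cos φ₁ cos φ₂ cos Δλ, the central angle is δ ≈ 1.670 rad (95.7°).
Interpolate at f = 7/10 with slerp weights a = sin((1−f)δ)/sin δ ≈ 0.483, b = sin(fδ)/sin δ ≈ 0.925.
p = a·p₁ + b·p₂ ≈ (-0.473, -0.863, 0.179); φ = arcsin(p_z) ≈ 10.29°, λ = atan2(p_y, p_x) ≈ -118.71°.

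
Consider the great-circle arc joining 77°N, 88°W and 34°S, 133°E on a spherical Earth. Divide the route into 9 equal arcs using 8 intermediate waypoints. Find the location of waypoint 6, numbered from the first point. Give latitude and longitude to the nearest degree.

Convert each endpoint to a unit vector on the sphere (x = cos φ cos λ, y = cos φ sin λ, z = sin φ).
The central angle between the endpoints is δ = arccos(p₁·p₂) ≈ 2.326 rad (133.3°).
Interpolate at f = 6/9 with slerp weights a = sin((1−f)δ)/sin δ ≈ 0.962, b = sin(fδ)/sin δ ≈ 1.373.
p = a·p₁ + b·p₂ ≈ (-0.769, 0.617, 0.169); φ = arcsin(p_z) ≈ 9.73°, λ = atan2(p_y, p_x) ≈ 141.28°.

≈ 10°N, 141°E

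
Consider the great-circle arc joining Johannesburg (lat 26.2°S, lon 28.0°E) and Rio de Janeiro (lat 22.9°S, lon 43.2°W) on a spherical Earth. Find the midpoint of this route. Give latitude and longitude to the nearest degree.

From cos δ = sin φ₁ sin φ₂ + cos φ₁ cos φ₂ cos Δλ, the central angle is δ ≈ 1.117 rad (64.0°).
Interpolate at f = 1/2 with slerp weights a = sin((1−f)δ)/sin δ ≈ 0.590, b = sin(fδ)/sin δ ≈ 0.590.
p = a·p₁ + b·p₂ ≈ (0.863, -0.123, -0.490); φ = arcsin(p_z) ≈ -29.33°, λ = atan2(p_y, p_x) ≈ -8.14°.

≈ lat 29°S, lon 8°W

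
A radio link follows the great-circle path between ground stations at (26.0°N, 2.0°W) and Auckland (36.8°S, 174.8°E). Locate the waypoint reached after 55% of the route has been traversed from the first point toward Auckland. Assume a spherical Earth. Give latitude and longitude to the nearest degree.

Write both endpoints as unit vectors p₁, p₂ with components (cos φ cos λ, cos φ sin λ, sin φ).
The central angle between the endpoints is δ = arccos(p₁·p₂) ≈ 2.947 rad (168.9°).
Interpolate at f = 0.55 with slerp weights a = sin((1−f)δ)/sin δ ≈ 5.023, b = sin(fδ)/sin δ ≈ 5.170.
p = a·p₁ + b·p₂ ≈ (0.389, 0.218, -0.895); φ = arcsin(p_z) ≈ -63.54°, λ = atan2(p_y, p_x) ≈ 29.25°.

≈ (64°S, 29°E)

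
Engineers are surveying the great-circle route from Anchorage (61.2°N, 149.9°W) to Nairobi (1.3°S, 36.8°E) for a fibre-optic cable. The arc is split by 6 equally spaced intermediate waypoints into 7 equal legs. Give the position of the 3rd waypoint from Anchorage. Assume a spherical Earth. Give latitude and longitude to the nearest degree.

From cos δ = sin φ₁ sin φ₂ + cos φ₁ cos φ₂ cos Δλ, the central angle is δ ≈ 2.092 rad (119.9°).
Interpolate at f = 3/7 with slerp weights a = sin((1−f)δ)/sin δ ≈ 1.073, b = sin(fδ)/sin δ ≈ 0.901.
p = a·p₁ + b·p₂ ≈ (0.274, 0.280, 0.920); φ = arcsin(p_z) ≈ 66.92°, λ = atan2(p_y, p_x) ≈ 45.65°.

≈ 67°N, 46°E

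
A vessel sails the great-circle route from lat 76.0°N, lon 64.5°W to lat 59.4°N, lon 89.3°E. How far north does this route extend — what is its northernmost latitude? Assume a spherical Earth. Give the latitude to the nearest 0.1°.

The great circle lies in the plane with unit normal n̂ = (p₁ × p₂)/|p₁ × p₂|.
Here n̂_z ≈ +0.079; the vertex latitude is φ_max = arccos|n̂_z| ≈ 85.5°.

≈ 85.5°N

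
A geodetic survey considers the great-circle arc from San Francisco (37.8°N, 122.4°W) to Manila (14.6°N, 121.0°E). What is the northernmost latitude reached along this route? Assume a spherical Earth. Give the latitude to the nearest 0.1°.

≈ 45.9°N

The great circle lies in the plane with unit normal n̂ = (p₁ × p₂)/|p₁ × p₂|.
Here n̂_z ≈ -0.696; the vertex latitude is φ_max = arccos|n̂_z| ≈ 45.9°.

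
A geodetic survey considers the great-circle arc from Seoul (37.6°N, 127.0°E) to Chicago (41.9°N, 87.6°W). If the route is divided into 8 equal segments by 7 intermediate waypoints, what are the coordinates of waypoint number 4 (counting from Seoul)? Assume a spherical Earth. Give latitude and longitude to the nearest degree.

≈ 70°N, 166°W

Convert each endpoint to a unit vector on the sphere (x = cos φ cos λ, y = cos φ sin λ, z = sin φ).
The central angle between the endpoints is δ = arccos(p₁·p₂) ≈ 1.649 rad (94.5°).
Interpolate at f = 4/8 with slerp weights a = sin((1−f)δ)/sin δ ≈ 0.736, b = sin(fδ)/sin δ ≈ 0.736.
p = a·p₁ + b·p₂ ≈ (-0.328, -0.082, 0.941); φ = arcsin(p_z) ≈ 70.23°, λ = atan2(p_y, p_x) ≈ -166.02°.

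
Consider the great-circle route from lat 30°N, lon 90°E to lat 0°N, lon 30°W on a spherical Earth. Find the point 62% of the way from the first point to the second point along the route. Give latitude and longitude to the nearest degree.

From cos δ = sin φ₁ sin φ₂ + cos φ₁ cos φ₂ cos Δλ, the central angle is δ ≈ 2.019 rad (115.7°).
Interpolate at f = 0.62 with slerp weights a = sin((1−f)δ)/sin δ ≈ 0.770, b = sin(fδ)/sin δ ≈ 1.053.
p = a·p₁ + b·p₂ ≈ (0.912, 0.140, 0.385); φ = arcsin(p_z) ≈ 22.64°, λ = atan2(p_y, p_x) ≈ 8.73°.

≈ lat 23°N, lon 9°E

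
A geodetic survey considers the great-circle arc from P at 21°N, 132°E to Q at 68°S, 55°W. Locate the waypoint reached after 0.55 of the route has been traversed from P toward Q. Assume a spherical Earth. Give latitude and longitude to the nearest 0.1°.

≈ 51.9°S, 137.5°E

The haversine formula gives a central angle δ ≈ 2.318 rad (132.8°) between the endpoints.
Interpolate at f = 0.55 with slerp weights a = sin((1−f)δ)/sin δ ≈ 1.177, b = sin(fδ)/sin δ ≈ 1.304.
p = a·p₁ + b·p₂ ≈ (-0.455, 0.417, -0.787); φ = arcsin(p_z) ≈ -51.88°, λ = atan2(p_y, p_x) ≈ 137.53°.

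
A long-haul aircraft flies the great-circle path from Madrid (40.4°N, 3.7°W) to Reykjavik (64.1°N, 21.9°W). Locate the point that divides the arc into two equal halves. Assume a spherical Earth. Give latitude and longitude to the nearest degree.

≈ 53°N, 10°W

From cos δ = sin φ₁ sin φ₂ + cos φ₁ cos φ₂ cos Δλ, the central angle is δ ≈ 0.453 rad (26.0°).
Interpolate at f = 1/2 with slerp weights a = sin((1−f)δ)/sin δ ≈ 0.513, b = sin(fδ)/sin δ ≈ 0.513.
p = a·p₁ + b·p₂ ≈ (0.598, -0.109, 0.794); φ = arcsin(p_z) ≈ 52.57°, λ = atan2(p_y, p_x) ≈ -10.31°.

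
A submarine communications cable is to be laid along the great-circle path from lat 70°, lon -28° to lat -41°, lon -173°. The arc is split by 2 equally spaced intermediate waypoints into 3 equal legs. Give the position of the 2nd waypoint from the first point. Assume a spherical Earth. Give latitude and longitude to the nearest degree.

≈ lat 6°, lon -158°

Convert each endpoint to a unit vector on the sphere (x = cos φ cos λ, y = cos φ sin λ, z = sin φ).
The central angle between the endpoints is δ = arccos(p₁·p₂) ≈ 2.546 rad (145.9°).
Interpolate at f = 2/3 with slerp weights a = sin((1−f)δ)/sin δ ≈ 1.338, b = sin(fδ)/sin δ ≈ 1.769.
p = a·p₁ + b·p₂ ≈ (-0.921, -0.378, 0.097); φ = arcsin(p_z) ≈ 5.57°, λ = atan2(p_y, p_x) ≈ -157.71°.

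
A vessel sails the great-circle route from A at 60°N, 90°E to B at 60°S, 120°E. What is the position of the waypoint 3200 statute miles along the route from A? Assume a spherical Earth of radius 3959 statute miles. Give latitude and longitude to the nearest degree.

Write both endpoints as unit vectors p₁, p₂ with components (cos φ cos λ, cos φ sin λ, sin φ).
The central angle between the endpoints is δ = arccos(p₁·p₂) ≈ 2.134 rad (122.2°). The total great-circle distance is δ·R ≈ 2.134 × 3959 ≈ 8447 mi, so the target fraction is f = 3200/8447 ≈ 0.379.
Interpolate at f ≈ 0.379 with slerp weights a = sin((1−f)δ)/sin δ ≈ 1.147, b = sin(fδ)/sin δ ≈ 0.855.
p = a·p₁ + b·p₂ ≈ (-0.214, 0.944, 0.253); φ = arcsin(p_z) ≈ 14.64°, λ = atan2(p_y, p_x) ≈ 102.76°.

≈ 15°N, 103°E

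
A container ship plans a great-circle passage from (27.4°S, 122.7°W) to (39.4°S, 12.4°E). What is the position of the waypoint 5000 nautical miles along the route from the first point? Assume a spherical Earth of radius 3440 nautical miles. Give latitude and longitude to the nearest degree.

≈ (52°S, 6°W)

Convert each endpoint to a unit vector on the sphere (x = cos φ cos λ, y = cos φ sin λ, z = sin φ).
The central angle between the endpoints is δ = arccos(p₁·p₂) ≈ 1.766 rad (101.2°). The total great-circle distance is δ·R ≈ 1.766 × 3440 ≈ 6075 nmi, so the target fraction is f = 5000/6075 ≈ 0.823.
Interpolate at f ≈ 0.823 with slerp weights a = sin((1−f)δ)/sin δ ≈ 0.313, b = sin(fδ)/sin δ ≈ 1.012.
p = a·p₁ + b·p₂ ≈ (0.614, -0.066, -0.787); φ = arcsin(p_z) ≈ -51.88°, λ = atan2(p_y, p_x) ≈ -6.14°.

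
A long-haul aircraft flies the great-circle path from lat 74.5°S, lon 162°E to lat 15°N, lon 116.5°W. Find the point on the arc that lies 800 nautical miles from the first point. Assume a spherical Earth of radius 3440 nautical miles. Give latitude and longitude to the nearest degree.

The haversine formula gives a central angle δ ≈ 1.784 rad (102.2°) between the endpoints. The total great-circle distance is δ·R ≈ 1.784 × 3440 ≈ 6136 nmi, so the target fraction is f = 800/6136 ≈ 0.130.
Interpolate at f ≈ 0.130 with slerp weights a = sin((1−f)δ)/sin δ ≈ 1.023, b = sin(fδ)/sin δ ≈ 0.236.
p = a·p₁ + b·p₂ ≈ (-0.362, -0.119, -0.925); φ = arcsin(p_z) ≈ -67.62°, λ = atan2(p_y, p_x) ≈ -161.73°.

≈ lat 68°S, lon 162°W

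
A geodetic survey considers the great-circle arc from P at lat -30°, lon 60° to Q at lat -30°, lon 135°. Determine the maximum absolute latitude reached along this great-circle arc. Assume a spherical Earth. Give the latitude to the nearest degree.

≈ -36°

The great circle lies in the plane with unit normal n̂ = (p₁ × p₂)/|p₁ × p₂|.
Here n̂_z ≈ +0.809; the vertex latitude is φ_max = arccos|n̂_z| ≈ 36.0°.
Check via Clairaut: cos φ_max = |cos φ₁| · sin C = cos(30.0°)·sin(111.0°) ≈ 0.809, again giving ≈ 36.0°.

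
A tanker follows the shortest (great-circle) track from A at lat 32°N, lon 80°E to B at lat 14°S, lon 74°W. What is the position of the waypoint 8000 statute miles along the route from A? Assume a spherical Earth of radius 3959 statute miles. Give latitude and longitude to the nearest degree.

≈ lat 9°N, lon 49°W

From cos δ = sin φ₁ sin φ₂ + cos φ₁ cos φ₂ cos Δλ, the central angle is δ ≈ 2.622 rad (150.2°). The total great-circle distance is δ·R ≈ 2.622 × 3959 ≈ 10379 mi, so the target fraction is f = 8000/10379 ≈ 0.771.
Interpolate at f ≈ 0.771 with slerp weights a = sin((1−f)δ)/sin δ ≈ 1.138, b = sin(fδ)/sin δ ≈ 1.812.
p = a·p₁ + b·p₂ ≈ (0.652, -0.740, 0.164); φ = arcsin(p_z) ≈ 9.46°, λ = atan2(p_y, p_x) ≈ -48.61°.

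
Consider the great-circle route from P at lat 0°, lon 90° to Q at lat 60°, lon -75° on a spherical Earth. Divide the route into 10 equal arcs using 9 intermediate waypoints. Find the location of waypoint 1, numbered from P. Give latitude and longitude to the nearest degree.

≈ lat 12°, lon 88°

Write both endpoints as unit vectors p₁, p₂ with components (cos φ cos λ, cos φ sin λ, sin φ).
The central angle between the endpoints is δ = arccos(p₁·p₂) ≈ 2.075 rad (118.9°).
Interpolate at f = 1/10 with slerp weights a = sin((1−f)δ)/sin δ ≈ 1.092, b = sin(fδ)/sin δ ≈ 0.235.
p = a·p₁ + b·p₂ ≈ (0.030, 0.979, 0.204); φ = arcsin(p_z) ≈ 11.76°, λ = atan2(p_y, p_x) ≈ 88.22°.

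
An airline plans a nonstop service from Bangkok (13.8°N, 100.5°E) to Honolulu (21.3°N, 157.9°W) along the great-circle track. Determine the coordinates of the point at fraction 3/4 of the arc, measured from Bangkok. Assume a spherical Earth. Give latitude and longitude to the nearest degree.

≈ 26°N, 177°E

Write both endpoints as unit vectors p₁, p₂ with components (cos φ cos λ, cos φ sin λ, sin φ).
The central angle between the endpoints is δ = arccos(p₁·p₂) ≈ 1.666 rad (95.5°).
Interpolate at f = 3/4 with slerp weights a = sin((1−f)δ)/sin δ ≈ 0.406, b = sin(fδ)/sin δ ≈ 0.953.
p = a·p₁ + b·p₂ ≈ (-0.895, 0.054, 0.443); φ = arcsin(p_z) ≈ 26.31°, λ = atan2(p_y, p_x) ≈ 176.55°.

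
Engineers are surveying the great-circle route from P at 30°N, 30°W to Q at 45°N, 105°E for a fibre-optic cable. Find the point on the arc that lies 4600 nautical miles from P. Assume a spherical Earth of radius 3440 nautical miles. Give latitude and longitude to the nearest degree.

≈ 58°N, 84°E

Write both endpoints as unit vectors p₁, p₂ with components (cos φ cos λ, cos φ sin λ, sin φ).
The central angle between the endpoints is δ = arccos(p₁·p₂) ≈ 1.650 rad (94.6°). The total great-circle distance is δ·R ≈ 1.650 × 3440 ≈ 5677 nmi, so the target fraction is f = 4600/5677 ≈ 0.810.
Interpolate at f ≈ 0.810 with slerp weights a = sin((1−f)δ)/sin δ ≈ 0.309, b = sin(fδ)/sin δ ≈ 0.976.
p = a·p₁ + b·p₂ ≈ (0.053, 0.533, 0.845); φ = arcsin(p_z) ≈ 57.63°, λ = atan2(p_y, p_x) ≈ 84.30°.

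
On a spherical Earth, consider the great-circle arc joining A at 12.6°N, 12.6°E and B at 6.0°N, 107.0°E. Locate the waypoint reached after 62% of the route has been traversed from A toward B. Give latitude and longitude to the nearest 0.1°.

Write both endpoints as unit vectors p₁, p₂ with components (cos φ cos λ, cos φ sin λ, sin φ).
The central angle between the endpoints is δ = arccos(p₁·p₂) ≈ 1.622 rad (93.0°).
Interpolate at f = 0.62 with slerp weights a = sin((1−f)δ)/sin δ ≈ 0.579, b = sin(fδ)/sin δ ≈ 0.846.
p = a·p₁ + b·p₂ ≈ (0.306, 0.928, 0.215); φ = arcsin(p_z) ≈ 12.40°, λ = atan2(p_y, p_x) ≈ 71.77°.

≈ 12.4°N, 71.8°E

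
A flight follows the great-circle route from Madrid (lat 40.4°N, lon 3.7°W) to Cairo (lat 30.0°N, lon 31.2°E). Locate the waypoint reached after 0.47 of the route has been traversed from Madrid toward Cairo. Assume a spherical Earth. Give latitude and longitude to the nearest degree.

Convert each endpoint to a unit vector on the sphere (x = cos φ cos λ, y = cos φ sin λ, z = sin φ).
The central angle between the endpoints is δ = arccos(p₁·p₂) ≈ 0.526 rad (30.1°).
Interpolate at f = 0.47 with slerp weights a = sin((1−f)δ)/sin δ ≈ 0.548, b = sin(fδ)/sin δ ≈ 0.487.
p = a·p₁ + b·p₂ ≈ (0.778, 0.192, 0.599); φ = arcsin(p_z) ≈ 36.79°, λ = atan2(p_y, p_x) ≈ 13.85°.

≈ lat 37°N, lon 14°E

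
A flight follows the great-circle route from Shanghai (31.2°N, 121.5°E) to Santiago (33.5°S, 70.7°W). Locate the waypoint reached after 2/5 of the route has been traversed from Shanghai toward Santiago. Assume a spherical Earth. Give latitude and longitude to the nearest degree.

≈ (1°S, 176°W)

The haversine formula gives a central angle δ ≈ 2.957 rad (169.4°) between the endpoints.
Interpolate at f = 2/5 with slerp weights a = sin((1−f)δ)/sin δ ≈ 5.347, b = sin(fδ)/sin δ ≈ 5.055.
p = a·p₁ + b·p₂ ≈ (-0.997, -0.078, -0.020); φ = arcsin(p_z) ≈ -1.13°, λ = atan2(p_y, p_x) ≈ -175.51°.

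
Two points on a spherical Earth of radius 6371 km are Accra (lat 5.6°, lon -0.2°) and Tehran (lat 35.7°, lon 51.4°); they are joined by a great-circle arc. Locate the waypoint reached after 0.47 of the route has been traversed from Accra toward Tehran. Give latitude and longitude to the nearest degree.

From cos δ = sin φ₁ sin φ₂ + cos φ₁ cos φ₂ cos Δλ, the central angle is δ ≈ 0.978 rad (56.0°).
Interpolate at f = 0.47 with slerp weights a = sin((1−f)δ)/sin δ ≈ 0.597, b = sin(fδ)/sin δ ≈ 0.535.
p = a·p₁ + b·p₂ ≈ (0.865, 0.337, 0.370); φ = arcsin(p_z) ≈ 21.74°, λ = atan2(p_y, p_x) ≈ 21.30°.

≈ lat 22°, lon 21°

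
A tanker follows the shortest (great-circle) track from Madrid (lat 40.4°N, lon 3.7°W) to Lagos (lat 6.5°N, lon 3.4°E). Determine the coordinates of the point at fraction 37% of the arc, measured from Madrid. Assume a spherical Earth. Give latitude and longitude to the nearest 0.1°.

Write both endpoints as unit vectors p₁, p₂ with components (cos φ cos λ, cos φ sin λ, sin φ).
The central angle between the endpoints is δ = arccos(p₁·p₂) ≈ 0.602 rad (34.5°).
Interpolate at f = 0.37 with slerp weights a = sin((1−f)δ)/sin δ ≈ 0.654, b = sin(fδ)/sin δ ≈ 0.390.
p = a·p₁ + b·p₂ ≈ (0.884, -0.009, 0.468); φ = arcsin(p_z) ≈ 27.90°, λ = atan2(p_y, p_x) ≈ -0.59°.

≈ lat 27.9°N, lon 0.6°W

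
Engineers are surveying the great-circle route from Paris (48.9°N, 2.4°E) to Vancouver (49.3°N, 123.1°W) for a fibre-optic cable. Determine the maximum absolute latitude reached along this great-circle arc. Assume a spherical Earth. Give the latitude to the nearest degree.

The great circle lies in the plane with unit normal n̂ = (p₁ × p₂)/|p₁ × p₂|.
Here n̂_z ≈ -0.369; the vertex latitude is φ_max = arccos|n̂_z| ≈ 68.4°.
Check via Clairaut: cos φ_max = |cos φ₁| · sin C = cos(48.9°)·sin(34.1°) ≈ 0.369, again giving ≈ 68.4°.

≈ 68°N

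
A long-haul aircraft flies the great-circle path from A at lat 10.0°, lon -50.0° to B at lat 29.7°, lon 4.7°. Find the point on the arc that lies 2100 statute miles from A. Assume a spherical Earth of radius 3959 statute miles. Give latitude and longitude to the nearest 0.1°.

≈ lat 23.3°, lon -21.4°

The haversine formula gives a central angle δ ≈ 0.952 rad (54.5°) between the endpoints. The total great-circle distance is δ·R ≈ 0.952 × 3959 ≈ 3768 mi, so the target fraction is f = 2100/3768 ≈ 0.557.
Interpolate at f ≈ 0.557 with slerp weights a = sin((1−f)δ)/sin δ ≈ 0.502, b = sin(fδ)/sin δ ≈ 0.621.
p = a·p₁ + b·p₂ ≈ (0.856, -0.335, 0.395); φ = arcsin(p_z) ≈ 23.26°, λ = atan2(p_y, p_x) ≈ -21.35°.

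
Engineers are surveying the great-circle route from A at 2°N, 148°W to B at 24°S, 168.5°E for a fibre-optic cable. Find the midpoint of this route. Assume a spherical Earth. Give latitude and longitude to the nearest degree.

≈ 12°S, 169°W

Convert each endpoint to a unit vector on the sphere (x = cos φ cos λ, y = cos φ sin λ, z = sin φ).
The central angle between the endpoints is δ = arccos(p₁·p₂) ≈ 0.866 rad (49.6°).
Interpolate at f = 1/2 with slerp weights a = sin((1−f)δ)/sin δ ≈ 0.551, b = sin(fδ)/sin δ ≈ 0.551.
p = a·p₁ + b·p₂ ≈ (-0.960, -0.191, -0.205); φ = arcsin(p_z) ≈ -11.82°, λ = atan2(p_y, p_x) ≈ -168.72°.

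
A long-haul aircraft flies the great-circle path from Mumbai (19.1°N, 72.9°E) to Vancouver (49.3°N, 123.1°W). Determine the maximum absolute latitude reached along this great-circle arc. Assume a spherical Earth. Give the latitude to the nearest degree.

The great circle lies in the plane with unit normal n̂ = (p₁ × p₂)/|p₁ × p₂|.
Here n̂_z ≈ +0.181; the vertex latitude is φ_max = arccos|n̂_z| ≈ 79.6°.

≈ 80°N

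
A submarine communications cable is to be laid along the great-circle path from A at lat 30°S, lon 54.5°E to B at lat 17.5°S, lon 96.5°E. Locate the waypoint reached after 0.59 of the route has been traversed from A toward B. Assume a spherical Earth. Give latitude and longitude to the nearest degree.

From cos δ = sin φ₁ sin φ₂ + cos φ₁ cos φ₂ cos Δλ, the central angle is δ ≈ 0.701 rad (40.2°).
Interpolate at f = 0.59 with slerp weights a = sin((1−f)δ)/sin δ ≈ 0.440, b = sin(fδ)/sin δ ≈ 0.623.
p = a·p₁ + b·p₂ ≈ (0.154, 0.900, -0.407); φ = arcsin(p_z) ≈ -24.02°, λ = atan2(p_y, p_x) ≈ 80.31°.

≈ lat 24°S, lon 80°E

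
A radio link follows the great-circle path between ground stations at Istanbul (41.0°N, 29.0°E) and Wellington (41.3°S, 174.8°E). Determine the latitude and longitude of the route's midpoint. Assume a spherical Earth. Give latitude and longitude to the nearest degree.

From cos δ = sin φ₁ sin φ₂ + cos φ₁ cos φ₂ cos Δλ, the central angle is δ ≈ 2.695 rad (154.4°).
Interpolate at f = 1/2 with slerp weights a = sin((1−f)δ)/sin δ ≈ 2.258, b = sin(fδ)/sin δ ≈ 2.258.
p = a·p₁ + b·p₂ ≈ (-0.199, 0.980, -0.009); φ = arcsin(p_z) ≈ -0.51°, λ = atan2(p_y, p_x) ≈ 101.47°.

≈ 1°S, 101°E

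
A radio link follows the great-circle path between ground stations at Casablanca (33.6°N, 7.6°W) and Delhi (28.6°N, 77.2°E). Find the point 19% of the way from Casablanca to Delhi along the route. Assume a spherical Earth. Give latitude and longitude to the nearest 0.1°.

≈ (37.7°N, 8.2°E)

The haversine formula gives a central angle δ ≈ 1.233 rad (70.7°) between the endpoints.
Interpolate at f = 0.19 with slerp weights a = sin((1−f)δ)/sin δ ≈ 0.891, b = sin(fδ)/sin δ ≈ 0.246.
p = a·p₁ + b·p₂ ≈ (0.784, 0.112, 0.611); φ = arcsin(p_z) ≈ 37.66°, λ = atan2(p_y, p_x) ≈ 8.17°.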